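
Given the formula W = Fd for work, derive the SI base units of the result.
Units of each symbol in W = Fd:
  F (force): kg·m/s²
  d (displacement): m

Multiplying the contributions: [kg·m/s²] · [m]
Adding exponents of each base unit: kg: 1, m: 2, s: -2
SI base units of work: kg·m²/s²

Answer: kg·m²/s²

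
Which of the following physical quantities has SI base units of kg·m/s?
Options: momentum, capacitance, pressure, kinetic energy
Checking the SI base units of each option:
  momentum (p = mv): kg·m/s  ✓ matches
  capacitance (C = Q/V): s⁴·A²/(kg·m²)  ✗
  pressure (P = F/A): kg/(m·s²)  ✗
  kinetic energy (E = ½mv²): kg·m²/s²  ✗

Only momentum has units kg·m/s.

Answer: momentum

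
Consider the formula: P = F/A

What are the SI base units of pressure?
Units of each symbol in P = F/A:
  F (force): kg·m/s²
  A (area): m²  → in the denominator, contributes 1/m²

Multiplying the contributions: [kg·m/s²] · [1/m²]
Adding exponents of each base unit: kg: 1, m: -1, s: -2
SI base units of pressure: kg/(m·s²)

Answer: kg/(m·s²)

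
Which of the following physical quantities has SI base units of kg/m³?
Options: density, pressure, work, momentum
Checking the SI base units of each option:
  density (ρ = m/V): kg/m³  ✓ matches
  pressure (P = F/A): kg/(m·s²)  ✗
  work (W = Fd): kg·m²/s²  ✗
  momentum (p = mv): kg·m/s  ✗

Only density has units kg/m³.

Answer: density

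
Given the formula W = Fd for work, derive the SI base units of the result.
Units of each symbol in W = Fd:
  F (force): kg·m/s²
  d (displacement): m

Multiplying the contributions: [kg·m/s²] · [m]
Adding exponents of each base unit: kg: 1, m: 2, s: -2
SI base units of work: kg·m²/s²

Answer: kg·m²/s²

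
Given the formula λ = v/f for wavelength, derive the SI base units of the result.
Units of each symbol in λ = v/f:
  v (wave speed): m/s
  f (frequency): 1/s  → in the denominator, contributes s

Multiplying the contributions: [m/s] · [s]
Adding exponents of each base unit: m: 1
SI base units of wavelength: m

Answer: m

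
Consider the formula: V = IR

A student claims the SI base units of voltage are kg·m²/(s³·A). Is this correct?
Units of each symbol in V = IR:
  I (current): A
  R (resistance, in ohms): kg·m²/(s³·A²)

Multiplying the contributions: [A] · [kg·m²/(s³·A²)]
Adding exponents of each base unit: kg: 1, m: 2, s: -3, A: -1
SI base units of voltage: kg·m²/(s³·A)

The claimed units kg·m²/(s³·A) match the derived units, so the claim is correct.

Answer: Yes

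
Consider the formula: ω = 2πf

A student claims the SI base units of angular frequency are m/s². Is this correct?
Units of each symbol in ω = 2πf:
  f (frequency): 1/s
  The factor 2π is dimensionless.

Multiplying the contributions: [1/s]
Adding exponents of each base unit: s: -1
SI base units of angular frequency: 1/s

The claimed units m/s² (exponents m: 1, s: -2) do not match the derived units 1/s (exponents s: -1), so the claim is incorrect.

Answer: No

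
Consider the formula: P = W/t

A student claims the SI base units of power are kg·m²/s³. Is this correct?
Units of each symbol in P = W/t:
  W (work): kg·m²/s²
  t (time): s  → in the denominator, contributes 1/s

Multiplying the contributions: [kg·m²/s²] · [1/s]
Adding exponents of each base unit: kg: 1, m: 2, s: -3
SI base units of power: kg·m²/s³

The claimed units kg·m²/s³ match the derived units, so the claim is correct.

Answer: Yes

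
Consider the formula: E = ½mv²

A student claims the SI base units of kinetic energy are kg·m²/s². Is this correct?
Units of each symbol in E = ½mv²:
  m (mass): kg
  v (speed): m/s  → to the power 2, contributes m²/s²
  The factor ½ is dimensionless.

Multiplying the contributions: [kg] · [m²/s²]
Adding exponents of each base unit: kg: 1, m: 2, s: -2
SI base units of kinetic energy: kg·m²/s²

The claimed units kg·m²/s² match the derived units, so the claim is correct.

Answer: Yes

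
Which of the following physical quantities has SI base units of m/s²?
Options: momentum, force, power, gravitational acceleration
Checking the SI base units of each option:
  momentum (p = mv): kg·m/s  ✗
  force (F = ma): kg·m/s²  ✗
  power (P = W/t): kg·m²/s³  ✗
  gravitational acceleration (g = GM/r²): m/s²  ✓ matches

Only gravitational acceleration has units m/s².

Answer: gravitational acceleration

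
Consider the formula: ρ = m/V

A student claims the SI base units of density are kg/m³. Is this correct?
Units of each symbol in ρ = m/V:
  m (mass): kg
  V (volume): m³  → in the denominator, contributes 1/m³

Multiplying the contributions: [kg] · [1/m³]
Adding exponents of each base unit: kg: 1, m: -3
SI base units of density: kg/m³

The claimed units kg/m³ match the derived units, so the claim is correct.

Answer: Yes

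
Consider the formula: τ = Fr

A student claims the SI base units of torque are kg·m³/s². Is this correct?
Units of each symbol in τ = Fr:
  F (force): kg·m/s²
  r (lever arm): m

Multiplying the contributions: [kg·m/s²] · [m]
Adding exponents of each base unit: kg: 1, m: 2, s: -2
SI base units of torque: kg·m²/s²

The claimed units kg·m³/s² (exponents kg: 1, m: 3, s: -2) do not match the derived units kg·m²/s² (exponents kg: 1, m: 2, s: -2), so the claim is incorrect.

Answer: No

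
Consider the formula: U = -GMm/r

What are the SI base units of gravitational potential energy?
Units of each symbol in U = -GMm/r:
  G (gravitational constant): m³/(kg·s²)
  M (mass): kg
  m (mass): kg
  r (distance): m  → in the denominator, contributes 1/m
  The minus sign does not affect the units.

Multiplying the contributions: [m³/(kg·s²)] · [kg] · [kg] · [1/m]
Adding exponents of each base unit: kg: 1, m: 2, s: -2
SI base units of gravitational potential energy: kg·m²/s²

Answer: kg·m²/s²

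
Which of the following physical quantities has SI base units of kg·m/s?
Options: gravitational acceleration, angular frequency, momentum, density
Checking the SI base units of each option:
  gravitational acceleration (g = GM/r²): m/s²  ✗
  angular frequency (ω = 2πf): 1/s  ✗
  momentum (p = mv): kg·m/s  ✓ matches
  density (ρ = m/V): kg/m³  ✗

Only momentum has units kg·m/s.

Answer: momentum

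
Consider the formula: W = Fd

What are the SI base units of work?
Units of each symbol in W = Fd:
  F (force): kg·m/s²
  d (displacement): m

Multiplying the contributions: [kg·m/s²] · [m]
Adding exponents of each base unit: kg: 1, m: 2, s: -2
SI base units of work: kg·m²/s²

Answer: kg·m²/s²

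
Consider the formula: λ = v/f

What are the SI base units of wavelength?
Units of each symbol in λ = v/f:
  v (wave speed): m/s
  f (frequency): 1/s  → in the denominator, contributes s

Multiplying the contributions: [m/s] · [s]
Adding exponents of each base unit: m: 1
SI base units of wavelength: m

Answer: m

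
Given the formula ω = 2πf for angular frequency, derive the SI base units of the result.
Units of each symbol in ω = 2πf:
  f (frequency): 1/s
  The factor 2π is dimensionless.

Multiplying the contributions: [1/s]
Adding exponents of each base unit: s: -1
SI base units of angular frequency: 1/s

Answer: 1/s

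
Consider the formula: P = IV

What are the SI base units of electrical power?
Units of each symbol in P = IV:
  I (current): A
  V (voltage, in volts): kg·m²/(s³·A)

Multiplying the contributions: [A] · [kg·m²/(s³·A)]
Adding exponents of each base unit: kg: 1, m: 2, s: -3
SI base units of electrical power: kg·m²/s³

Answer: kg·m²/s³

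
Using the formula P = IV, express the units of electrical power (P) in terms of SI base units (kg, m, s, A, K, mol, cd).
Units of each symbol in P = IV:
  I (current): A
  V (voltage, in volts): kg·m²/(s³·A)

Multiplying the contributions: [A] · [kg·m²/(s³·A)]
Adding exponents of each base unit: kg: 1, m: 2, s: -3
SI base units of electrical power: kg·m²/s³

Answer: kg·m²/s³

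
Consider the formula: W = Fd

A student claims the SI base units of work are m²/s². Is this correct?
Units of each symbol in W = Fd:
  F (force): kg·m/s²
  d (displacement): m

Multiplying the contributions: [kg·m/s²] · [m]
Adding exponents of each base unit: kg: 1, m: 2, s: -2
SI base units of work: kg·m²/s²

The claimed units m²/s² (exponents m: 2, s: -2) do not match the derived units kg·m²/s² (exponents kg: 1, m: 2, s: -2), so the claim is incorrect.

Answer: No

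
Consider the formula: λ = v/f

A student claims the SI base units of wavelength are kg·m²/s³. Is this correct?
Units of each symbol in λ = v/f:
  v (wave speed): m/s
  f (frequency): 1/s  → in the denominator, contributes s

Multiplying the contributions: [m/s] · [s]
Adding exponents of each base unit: m: 1
SI base units of wavelength: m

The claimed units kg·m²/s³ (exponents kg: 1, m: 2, s: -3) do not match the derived units m (exponents m: 1), so the claim is incorrect.

Answer: No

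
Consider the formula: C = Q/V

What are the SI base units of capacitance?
Units of each symbol in C = Q/V:
  Q (charge, in coulombs): s·A
  V (voltage, in volts): kg·m²/(s³·A)  → in the denominator, contributes s³·A/(kg·m²)

Multiplying the contributions: [s·A] · [s³·A/(kg·m²)]
Adding exponents of each base unit: kg: -1, m: -2, s: 4, A: 2
SI base units of capacitance: s⁴·A²/(kg·m²)

Answer: s⁴·A²/(kg·m²)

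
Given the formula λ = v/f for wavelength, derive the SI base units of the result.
Units of each symbol in λ = v/f:
  v (wave speed): m/s
  f (frequency): 1/s  → in the denominator, contributes s

Multiplying the contributions: [m/s] · [s]
Adding exponents of each base unit: m: 1
SI base units of wavelength: m

Answer: m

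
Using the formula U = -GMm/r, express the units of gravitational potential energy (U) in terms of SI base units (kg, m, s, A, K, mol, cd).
Units of each symbol in U = -GMm/r:
  G (gravitational constant): m³/(kg·s²)
  M (mass): kg
  m (mass): kg
  r (distance): m  → in the denominator, contributes 1/m
  The minus sign does not affect the units.

Multiplying the contributions: [m³/(kg·s²)] · [kg] · [kg] · [1/m]
Adding exponents of each base unit: kg: 1, m: 2, s: -2
SI base units of gravitational potential energy: kg·m²/s²

Answer: kg·m²/s²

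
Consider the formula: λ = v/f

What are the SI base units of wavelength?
Units of each symbol in λ = v/f:
  v (wave speed): m/s
  f (frequency): 1/s  → in the denominator, contributes s

Multiplying the contributions: [m/s] · [s]
Adding exponents of each base unit: m: 1
SI base units of wavelength: m

Answer: m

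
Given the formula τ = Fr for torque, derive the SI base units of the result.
Units of each symbol in τ = Fr:
  F (force): kg·m/s²
  r (lever arm): m

Multiplying the contributions: [kg·m/s²] · [m]
Adding exponents of each base unit: kg: 1, m: 2, s: -2
SI base units of torque: kg·m²/s²

Answer: kg·m²/s²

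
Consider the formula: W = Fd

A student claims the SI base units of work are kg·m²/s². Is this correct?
Units of each symbol in W = Fd:
  F (force): kg·m/s²
  d (displacement): m

Multiplying the contributions: [kg·m/s²] · [m]
Adding exponents of each base unit: kg: 1, m: 2, s: -2
SI base units of work: kg·m²/s²

The claimed units kg·m²/s² match the derived units, so the claim is correct.

Answer: Yes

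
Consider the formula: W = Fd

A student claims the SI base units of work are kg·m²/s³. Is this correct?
Units of each symbol in W = Fd:
  F (force): kg·m/s²
  d (displacement): m

Multiplying the contributions: [kg·m/s²] · [m]
Adding exponents of each base unit: kg: 1, m: 2, s: -2
SI base units of work: kg·m²/s²

The claimed units kg·m²/s³ (exponents kg: 1, m: 2, s: -3) do not match the derived units kg·m²/s² (exponents kg: 1, m: 2, s: -2), so the claim is incorrect.

Answer: No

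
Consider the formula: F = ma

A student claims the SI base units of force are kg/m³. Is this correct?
Units of each symbol in F = ma:
  m (mass): kg
  a (acceleration): m/s²

Multiplying the contributions: [kg] · [m/s²]
Adding exponents of each base unit: kg: 1, m: 1, s: -2
SI base units of force: kg·m/s²

The claimed units kg/m³ (exponents kg: 1, m: -3) do not match the derived units kg·m/s² (exponents kg: 1, m: 1, s: -2), so the claim is incorrect.

Answer: No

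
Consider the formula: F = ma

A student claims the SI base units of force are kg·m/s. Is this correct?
Units of each symbol in F = ma:
  m (mass): kg
  a (acceleration): m/s²

Multiplying the contributions: [kg] · [m/s²]
Adding exponents of each base unit: kg: 1, m: 1, s: -2
SI base units of force: kg·m/s²

The claimed units kg·m/s (exponents kg: 1, m: 1, s: -1) do not match the derived units kg·m/s² (exponents kg: 1, m: 1, s: -2), so the claim is incorrect.

Answer: No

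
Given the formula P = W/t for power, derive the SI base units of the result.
Units of each symbol in P = W/t:
  W (work): kg·m²/s²
  t (time): s  → in the denominator, contributes 1/s

Multiplying the contributions: [kg·m²/s²] · [1/s]
Adding exponents of each base unit: kg: 1, m: 2, s: -3
SI base units of power: kg·m²/s³

Answer: kg·m²/s³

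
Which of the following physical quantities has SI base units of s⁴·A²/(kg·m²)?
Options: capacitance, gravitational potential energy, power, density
Checking the SI base units of each option:
  capacitance (C = Q/V): s⁴·A²/(kg·m²)  ✓ matches
  gravitational potential energy (U = -GMm/r): kg·m²/s²  ✗
  power (P = W/t): kg·m²/s³  ✗
  density (ρ = m/V): kg/m³  ✗

Only capacitance has units s⁴·A²/(kg·m²).

Answer: capacitance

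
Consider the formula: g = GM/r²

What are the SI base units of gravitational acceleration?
Units of each symbol in g = GM/r²:
  G (gravitational constant): m³/(kg·s²)
  M (mass): kg
  r (distance): m  → to the power 2 in the denominator, contributes 1/m²

Multiplying the contributions: [m³/(kg·s²)] · [kg] · [1/m²]
Adding exponents of each base unit: m: 1, s: -2
SI base units of gravitational acceleration: m/s²

Answer: m/s²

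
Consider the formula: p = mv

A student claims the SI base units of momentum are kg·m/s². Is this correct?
Units of each symbol in p = mv:
  m (mass): kg
  v (velocity): m/s

Multiplying the contributions: [kg] · [m/s]
Adding exponents of each base unit: kg: 1, m: 1, s: -1
SI base units of momentum: kg·m/s

The claimed units kg·m/s² (exponents kg: 1, m: 1, s: -2) do not match the derived units kg·m/s (exponents kg: 1, m: 1, s: -1), so the claim is incorrect.

Answer: No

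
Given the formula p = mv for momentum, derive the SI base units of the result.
Units of each symbol in p = mv:
  m (mass): kg
  v (velocity): m/s

Multiplying the contributions: [kg] · [m/s]
Adding exponents of each base unit: kg: 1, m: 1, s: -1
SI base units of momentum: kg·m/s

Answer: kg·m/s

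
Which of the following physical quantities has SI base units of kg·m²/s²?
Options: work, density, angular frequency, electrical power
Checking the SI base units of each option:
  work (W = Fd): kg·m²/s²  ✓ matches
  density (ρ = m/V): kg/m³  ✗
  angular frequency (ω = 2πf): 1/s  ✗
  electrical power (P = IV): kg·m²/s³  ✗

Only work has units kg·m²/s².

Answer: work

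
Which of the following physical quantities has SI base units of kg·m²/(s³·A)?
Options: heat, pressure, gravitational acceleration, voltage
Checking the SI base units of each option:
  heat (Q = mcΔT): kg·m²/s²  ✗
  pressure (P = F/A): kg/(m·s²)  ✗
  gravitational acceleration (g = GM/r²): m/s²  ✗
  voltage (V = IR): kg·m²/(s³·A)  ✓ matches

Only voltage has units kg·m²/(s³·A).

Answer: voltage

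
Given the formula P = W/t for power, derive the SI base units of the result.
Units of each symbol in P = W/t:
  W (work): kg·m²/s²
  t (time): s  → in the denominator, contributes 1/s

Multiplying the contributions: [kg·m²/s²] · [1/s]
Adding exponents of each base unit: kg: 1, m: 2, s: -3
SI base units of power: kg·m²/s³

Answer: kg·m²/s³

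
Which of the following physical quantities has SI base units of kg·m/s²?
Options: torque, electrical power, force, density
Checking the SI base units of each option:
  torque (τ = Fr): kg·m²/s²  ✗
  electrical power (P = IV): kg·m²/s³  ✗
  force (F = ma): kg·m/s²  ✓ matches
  density (ρ = m/V): kg/m³  ✗

Only force has units kg·m/s².

Answer: force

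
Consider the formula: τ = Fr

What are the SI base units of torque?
Units of each symbol in τ = Fr:
  F (force): kg·m/s²
  r (lever arm): m

Multiplying the contributions: [kg·m/s²] · [m]
Adding exponents of each base unit: kg: 1, m: 2, s: -2
SI base units of torque: kg·m²/s²

Answer: kg·m²/s²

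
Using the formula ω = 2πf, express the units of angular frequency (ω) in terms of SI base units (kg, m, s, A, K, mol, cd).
Units of each symbol in ω = 2πf:
  f (frequency): 1/s
  The factor 2π is dimensionless.

Multiplying the contributions: [1/s]
Adding exponents of each base unit: s: -1
SI base units of angular frequency: 1/s

Answer: 1/s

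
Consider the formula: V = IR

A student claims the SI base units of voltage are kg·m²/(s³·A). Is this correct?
Units of each symbol in V = IR:
  I (current): A
  R (resistance, in ohms): kg·m²/(s³·A²)

Multiplying the contributions: [A] · [kg·m²/(s³·A²)]
Adding exponents of each base unit: kg: 1, m: 2, s: -3, A: -1
SI base units of voltage: kg·m²/(s³·A)

The claimed units kg·m²/(s³·A) match the derived units, so the claim is correct.

Answer: Yes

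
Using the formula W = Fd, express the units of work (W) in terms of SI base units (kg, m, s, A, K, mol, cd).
Units of each symbol in W = Fd:
  F (force): kg·m/s²
  d (displacement): m

Multiplying the contributions: [kg·m/s²] · [m]
Adding exponents of each base unit: kg: 1, m: 2, s: -2
SI base units of work: kg·m²/s²

Answer: kg·m²/s²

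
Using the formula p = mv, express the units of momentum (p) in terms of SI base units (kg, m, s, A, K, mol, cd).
Units of each symbol in p = mv:
  m (mass): kg
  v (velocity): m/s

Multiplying the contributions: [kg] · [m/s]
Adding exponents of each base unit: kg: 1, m: 1, s: -1
SI base units of momentum: kg·m/s

Answer: kg·m/s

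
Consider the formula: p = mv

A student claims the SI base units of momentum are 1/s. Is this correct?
Units of each symbol in p = mv:
  m (mass): kg
  v (velocity): m/s

Multiplying the contributions: [kg] · [m/s]
Adding exponents of each base unit: kg: 1, m: 1, s: -1
SI base units of momentum: kg·m/s

The claimed units 1/s (exponents s: -1) do not match the derived units kg·m/s (exponents kg: 1, m: 1, s: -1), so the claim is incorrect.

Answer: No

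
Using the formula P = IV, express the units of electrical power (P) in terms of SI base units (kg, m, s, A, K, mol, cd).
Units of each symbol in P = IV:
  I (current): A
  V (voltage, in volts): kg·m²/(s³·A)

Multiplying the contributions: [A] · [kg·m²/(s³·A)]
Adding exponents of each base unit: kg: 1, m: 2, s: -3
SI base units of electrical power: kg·m²/s³

Answer: kg·m²/s³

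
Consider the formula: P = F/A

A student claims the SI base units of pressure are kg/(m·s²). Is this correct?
Units of each symbol in P = F/A:
  F (force): kg·m/s²
  A (area): m²  → in the denominator, contributes 1/m²

Multiplying the contributions: [kg·m/s²] · [1/m²]
Adding exponents of each base unit: kg: 1, m: -1, s: -2
SI base units of pressure: kg/(m·s²)

The claimed units kg/(m·s²) match the derived units, so the claim is correct.

Answer: Yes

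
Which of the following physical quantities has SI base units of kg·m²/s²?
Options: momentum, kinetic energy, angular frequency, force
Checking the SI base units of each option:
  momentum (p = mv): kg·m/s  ✗
  kinetic energy (E = ½mv²): kg·m²/s²  ✓ matches
  angular frequency (ω = 2πf): 1/s  ✗
  force (F = ma): kg·m/s²  ✗

Only kinetic energy has units kg·m²/s².

Answer: kinetic energy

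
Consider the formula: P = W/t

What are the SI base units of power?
Units of each symbol in P = W/t:
  W (work): kg·m²/s²
  t (time): s  → in the denominator, contributes 1/s

Multiplying the contributions: [kg·m²/s²] · [1/s]
Adding exponents of each base unit: kg: 1, m: 2, s: -3
SI base units of power: kg·m²/s³

Answer: kg·m²/s³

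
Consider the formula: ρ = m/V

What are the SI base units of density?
Units of each symbol in ρ = m/V:
  m (mass): kg
  V (volume): m³  → in the denominator, contributes 1/m³

Multiplying the contributions: [kg] · [1/m³]
Adding exponents of each base unit: kg: 1, m: -3
SI base units of density: kg/m³

Answer: kg/m³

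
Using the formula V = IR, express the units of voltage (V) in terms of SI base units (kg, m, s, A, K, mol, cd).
Units of each symbol in V = IR:
  I (current): A
  R (resistance, in ohms): kg·m²/(s³·A²)

Multiplying the contributions: [A] · [kg·m²/(s³·A²)]
Adding exponents of each base unit: kg: 1, m: 2, s: -3, A: -1
SI base units of voltage: kg·m²/(s³·A)

Answer: kg·m²/(s³·A)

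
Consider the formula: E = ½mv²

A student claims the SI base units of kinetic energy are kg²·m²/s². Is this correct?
Units of each symbol in E = ½mv²:
  m (mass): kg
  v (speed): m/s  → to the power 2, contributes m²/s²
  The factor ½ is dimensionless.

Multiplying the contributions: [kg] · [m²/s²]
Adding exponents of each base unit: kg: 1, m: 2, s: -2
SI base units of kinetic energy: kg·m²/s²

The claimed units kg²·m²/s² (exponents kg: 2, m: 2, s: -2) do not match the derived units kg·m²/s² (exponents kg: 1, m: 2, s: -2), so the claim is incorrect.

Answer: No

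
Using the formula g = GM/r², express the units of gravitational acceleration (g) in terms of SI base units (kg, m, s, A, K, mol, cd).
Units of each symbol in g = GM/r²:
  G (gravitational constant): m³/(kg·s²)
  M (mass): kg
  r (distance): m  → to the power 2 in the denominator, contributes 1/m²

Multiplying the contributions: [m³/(kg·s²)] · [kg] · [1/m²]
Adding exponents of each base unit: m: 1, s: -2
SI base units of gravitational acceleration: m/s²

Answer: m/s²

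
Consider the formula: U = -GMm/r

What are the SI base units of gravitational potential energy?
Units of each symbol in U = -GMm/r:
  G (gravitational constant): m³/(kg·s²)
  M (mass): kg
  m (mass): kg
  r (distance): m  → in the denominator, contributes 1/m
  The minus sign does not affect the units.

Multiplying the contributions: [m³/(kg·s²)] · [kg] · [kg] · [1/m]
Adding exponents of each base unit: kg: 1, m: 2, s: -2
SI base units of gravitational potential energy: kg·m²/s²

Answer: kg·m²/s²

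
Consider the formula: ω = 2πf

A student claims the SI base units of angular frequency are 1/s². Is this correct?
Units of each symbol in ω = 2πf:
  f (frequency): 1/s
  The factor 2π is dimensionless.

Multiplying the contributions: [1/s]
Adding exponents of each base unit: s: -1
SI base units of angular frequency: 1/s

The claimed units 1/s² (exponents s: -2) do not match the derived units 1/s (exponents s: -1), so the claim is incorrect.

Answer: No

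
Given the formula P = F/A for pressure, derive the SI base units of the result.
Units of each symbol in P = F/A:
  F (force): kg·m/s²
  A (area): m²  → in the denominator, contributes 1/m²

Multiplying the contributions: [kg·m/s²] · [1/m²]
Adding exponents of each base unit: kg: 1, m: -1, s: -2
SI base units of pressure: kg/(m·s²)

Answer: kg/(m·s²)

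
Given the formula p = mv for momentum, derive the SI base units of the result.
Units of each symbol in p = mv:
  m (mass): kg
  v (velocity): m/s

Multiplying the contributions: [kg] · [m/s]
Adding exponents of each base unit: kg: 1, m: 1, s: -1
SI base units of momentum: kg·m/s

Answer: kg·m/s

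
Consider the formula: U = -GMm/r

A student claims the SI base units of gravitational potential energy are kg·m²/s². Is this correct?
Units of each symbol in U = -GMm/r:
  G (gravitational constant): m³/(kg·s²)
  M (mass): kg
  m (mass): kg
  r (distance): m  → in the denominator, contributes 1/m
  The minus sign does not affect the units.

Multiplying the contributions: [m³/(kg·s²)] · [kg] · [kg] · [1/m]
Adding exponents of each base unit: kg: 1, m: 2, s: -2
SI base units of gravitational potential energy: kg·m²/s²

The claimed units kg·m²/s² match the derived units, so the claim is correct.

Answer: Yes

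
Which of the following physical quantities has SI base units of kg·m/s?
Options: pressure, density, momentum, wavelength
Checking the SI base units of each option:
  pressure (P = F/A): kg/(m·s²)  ✗
  density (ρ = m/V): kg/m³  ✗
  momentum (p = mv): kg·m/s  ✓ matches
  wavelength (λ = v/f): m  ✗

Only momentum has units kg·m/s.

Answer: momentum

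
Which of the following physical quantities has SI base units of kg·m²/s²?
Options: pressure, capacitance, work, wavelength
Checking the SI base units of each option:
  pressure (P = F/A): kg/(m·s²)  ✗
  capacitance (C = Q/V): s⁴·A²/(kg·m²)  ✗
  work (W = Fd): kg·m²/s²  ✓ matches
  wavelength (λ = v/f): m  ✗

Only work has units kg·m²/s².

Answer: work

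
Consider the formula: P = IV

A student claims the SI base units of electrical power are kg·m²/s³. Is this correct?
Units of each symbol in P = IV:
  I (current): A
  V (voltage, in volts): kg·m²/(s³·A)

Multiplying the contributions: [A] · [kg·m²/(s³·A)]
Adding exponents of each base unit: kg: 1, m: 2, s: -3
SI base units of electrical power: kg·m²/s³

The claimed units kg·m²/s³ match the derived units, so the claim is correct.

Answer: Yes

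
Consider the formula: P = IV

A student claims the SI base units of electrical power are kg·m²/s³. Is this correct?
Units of each symbol in P = IV:
  I (current): A
  V (voltage, in volts): kg·m²/(s³·A)

Multiplying the contributions: [A] · [kg·m²/(s³·A)]
Adding exponents of each base unit: kg: 1, m: 2, s: -3
SI base units of electrical power: kg·m²/s³

The claimed units kg·m²/s³ match the derived units, so the claim is correct.

Answer: Yes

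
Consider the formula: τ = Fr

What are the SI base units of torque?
Units of each symbol in τ = Fr:
  F (force): kg·m/s²
  r (lever arm): m

Multiplying the contributions: [kg·m/s²] · [m]
Adding exponents of each base unit: kg: 1, m: 2, s: -2
SI base units of torque: kg·m²/s²

Answer: kg·m²/s²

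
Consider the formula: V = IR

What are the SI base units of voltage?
Units of each symbol in V = IR:
  I (current): A
  R (resistance, in ohms): kg·m²/(s³·A²)

Multiplying the contributions: [A] · [kg·m²/(s³·A²)]
Adding exponents of each base unit: kg: 1, m: 2, s: -3, A: -1
SI base units of voltage: kg·m²/(s³·A)

Answer: kg·m²/(s³·A)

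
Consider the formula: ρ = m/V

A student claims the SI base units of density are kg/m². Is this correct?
Units of each symbol in ρ = m/V:
  m (mass): kg
  V (volume): m³  → in the denominator, contributes 1/m³

Multiplying the contributions: [kg] · [1/m³]
Adding exponents of each base unit: kg: 1, m: -3
SI base units of density: kg/m³

The claimed units kg/m² (exponents kg: 1, m: -2) do not match the derived units kg/m³ (exponents kg: 1, m: -3), so the claim is incorrect.

Answer: No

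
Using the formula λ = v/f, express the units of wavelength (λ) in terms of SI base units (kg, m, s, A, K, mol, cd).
Units of each symbol in λ = v/f:
  v (wave speed): m/s
  f (frequency): 1/s  → in the denominator, contributes s

Multiplying the contributions: [m/s] · [s]
Adding exponents of each base unit: m: 1
SI base units of wavelength: m

Answer: m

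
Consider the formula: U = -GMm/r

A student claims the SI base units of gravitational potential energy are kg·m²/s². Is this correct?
Units of each symbol in U = -GMm/r:
  G (gravitational constant): m³/(kg·s²)
  M (mass): kg
  m (mass): kg
  r (distance): m  → in the denominator, contributes 1/m
  The minus sign does not affect the units.

Multiplying the contributions: [m³/(kg·s²)] · [kg] · [kg] · [1/m]
Adding exponents of each base unit: kg: 1, m: 2, s: -2
SI base units of gravitational potential energy: kg·m²/s²

The claimed units kg·m²/s² match the derived units, so the claim is correct.

Answer: Yes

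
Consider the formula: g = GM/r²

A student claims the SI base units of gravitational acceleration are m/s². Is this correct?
Units of each symbol in g = GM/r²:
  G (gravitational constant): m³/(kg·s²)
  M (mass): kg
  r (distance): m  → to the power 2 in the denominator, contributes 1/m²

Multiplying the contributions: [m³/(kg·s²)] · [kg] · [1/m²]
Adding exponents of each base unit: m: 1, s: -2
SI base units of gravitational acceleration: m/s²

The claimed units m/s² match the derived units, so the claim is correct.

Answer: Yes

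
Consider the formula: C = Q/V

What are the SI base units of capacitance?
Units of each symbol in C = Q/V:
  Q (charge, in coulombs): s·A
  V (voltage, in volts): kg·m²/(s³·A)  → in the denominator, contributes s³·A/(kg·m²)

Multiplying the contributions: [s·A] · [s³·A/(kg·m²)]
Adding exponents of each base unit: kg: -1, m: -2, s: 4, A: 2
SI base units of capacitance: s⁴·A²/(kg·m²)

Answer: s⁴·A²/(kg·m²)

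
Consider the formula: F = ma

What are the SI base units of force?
Units of each symbol in F = ma:
  m (mass): kg
  a (acceleration): m/s²

Multiplying the contributions: [kg] · [m/s²]
Adding exponents of each base unit: kg: 1, m: 1, s: -2
SI base units of force: kg·m/s²

Answer: kg·m/s²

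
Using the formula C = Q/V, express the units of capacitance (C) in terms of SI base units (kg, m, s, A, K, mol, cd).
Units of each symbol in C = Q/V:
  Q (charge, in coulombs): s·A
  V (voltage, in volts): kg·m²/(s³·A)  → in the denominator, contributes s³·A/(kg·m²)

Multiplying the contributions: [s·A] · [s³·A/(kg·m²)]
Adding exponents of each base unit: kg: -1, m: -2, s: 4, A: 2
SI base units of capacitance: s⁴·A²/(kg·m²)

Answer: s⁴·A²/(kg·m²)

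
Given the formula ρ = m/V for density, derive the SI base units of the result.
Units of each symbol in ρ = m/V:
  m (mass): kg
  V (volume): m³  → in the denominator, contributes 1/m³

Multiplying the contributions: [kg] · [1/m³]
Adding exponents of each base unit: kg: 1, m: -3
SI base units of density: kg/m³

Answer: kg/m³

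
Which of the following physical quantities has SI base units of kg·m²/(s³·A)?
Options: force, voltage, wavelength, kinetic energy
Checking the SI base units of each option:
  force (F = ma): kg·m/s²  ✗
  voltage (V = IR): kg·m²/(s³·A)  ✓ matches
  wavelength (λ = v/f): m  ✗
  kinetic energy (E = ½mv²): kg·m²/s²  ✗

Only voltage has units kg·m²/(s³·A).

Answer: voltage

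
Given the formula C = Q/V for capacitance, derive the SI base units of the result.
Units of each symbol in C = Q/V:
  Q (charge, in coulombs): s·A
  V (voltage, in volts): kg·m²/(s³·A)  → in the denominator, contributes s³·A/(kg·m²)

Multiplying the contributions: [s·A] · [s³·A/(kg·m²)]
Adding exponents of each base unit: kg: -1, m: -2, s: 4, A: 2
SI base units of capacitance: s⁴·A²/(kg·m²)

Answer: s⁴·A²/(kg·m²)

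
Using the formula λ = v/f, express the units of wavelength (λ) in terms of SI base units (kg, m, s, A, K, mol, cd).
Units of each symbol in λ = v/f:
  v (wave speed): m/s
  f (frequency): 1/s  → in the denominator, contributes s

Multiplying the contributions: [m/s] · [s]
Adding exponents of each base unit: m: 1
SI base units of wavelength: m

Answer: m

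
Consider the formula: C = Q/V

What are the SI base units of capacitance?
Units of each symbol in C = Q/V:
  Q (charge, in coulombs): s·A
  V (voltage, in volts): kg·m²/(s³·A)  → in the denominator, contributes s³·A/(kg·m²)

Multiplying the contributions: [s·A] · [s³·A/(kg·m²)]
Adding exponents of each base unit: kg: -1, m: -2, s: 4, A: 2
SI base units of capacitance: s⁴·A²/(kg·m²)

Answer: s⁴·A²/(kg·m²)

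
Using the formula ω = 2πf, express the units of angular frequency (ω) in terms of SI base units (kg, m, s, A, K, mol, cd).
Units of each symbol in ω = 2πf:
  f (frequency): 1/s
  The factor 2π is dimensionless.

Multiplying the contributions: [1/s]
Adding exponents of each base unit: s: -1
SI base units of angular frequency: 1/s

Answer: 1/s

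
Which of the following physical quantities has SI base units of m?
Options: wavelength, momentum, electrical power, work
Checking the SI base units of each option:
  wavelength (λ = v/f): m  ✓ matches
  momentum (p = mv): kg·m/s  ✗
  electrical power (P = IV): kg·m²/s³  ✗
  work (W = Fd): kg·m²/s²  ✗

Only wavelength has units m.

Answer: wavelength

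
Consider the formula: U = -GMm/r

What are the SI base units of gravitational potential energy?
Units of each symbol in U = -GMm/r:
  G (gravitational constant): m³/(kg·s²)
  M (mass): kg
  m (mass): kg
  r (distance): m  → in the denominator, contributes 1/m
  The minus sign does not affect the units.

Multiplying the contributions: [m³/(kg·s²)] · [kg] · [kg] · [1/m]
Adding exponents of each base unit: kg: 1, m: 2, s: -2
SI base units of gravitational potential energy: kg·m²/s²

Answer: kg·m²/s²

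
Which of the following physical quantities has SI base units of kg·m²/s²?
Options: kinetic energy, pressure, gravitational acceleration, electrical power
Checking the SI base units of each option:
  kinetic energy (E = ½mv²): kg·m²/s²  ✓ matches
  pressure (P = F/A): kg/(m·s²)  ✗
  gravitational acceleration (g = GM/r²): m/s²  ✗
  electrical power (P = IV): kg·m²/s³  ✗

Only kinetic energy has units kg·m²/s².

Answer: kinetic energy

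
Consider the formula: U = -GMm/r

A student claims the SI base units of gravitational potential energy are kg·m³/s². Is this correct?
Units of each symbol in U = -GMm/r:
  G (gravitational constant): m³/(kg·s²)
  M (mass): kg
  m (mass): kg
  r (distance): m  → in the denominator, contributes 1/m
  The minus sign does not affect the units.

Multiplying the contributions: [m³/(kg·s²)] · [kg] · [kg] · [1/m]
Adding exponents of each base unit: kg: 1, m: 2, s: -2
SI base units of gravitational potential energy: kg·m²/s²

The claimed units kg·m³/s² (exponents kg: 1, m: 3, s: -2) do not match the derived units kg·m²/s² (exponents kg: 1, m: 2, s: -2), so the claim is incorrect.

Answer: No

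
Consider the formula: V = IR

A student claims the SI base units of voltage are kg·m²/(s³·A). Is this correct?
Units of each symbol in V = IR:
  I (current): A
  R (resistance, in ohms): kg·m²/(s³·A²)

Multiplying the contributions: [A] · [kg·m²/(s³·A²)]
Adding exponents of each base unit: kg: 1, m: 2, s: -3, A: -1
SI base units of voltage: kg·m²/(s³·A)

The claimed units kg·m²/(s³·A) match the derived units, so the claim is correct.

Answer: Yes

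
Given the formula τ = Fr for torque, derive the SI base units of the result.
Units of each symbol in τ = Fr:
  F (force): kg·m/s²
  r (lever arm): m

Multiplying the contributions: [kg·m/s²] · [m]
Adding exponents of each base unit: kg: 1, m: 2, s: -2
SI base units of torque: kg·m²/s²

Answer: kg·m²/s²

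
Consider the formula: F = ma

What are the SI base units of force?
Units of each symbol in F = ma:
  m (mass): kg
  a (acceleration): m/s²

Multiplying the contributions: [kg] · [m/s²]
Adding exponents of each base unit: kg: 1, m: 1, s: -2
SI base units of force: kg·m/s²

Answer: kg·m/s²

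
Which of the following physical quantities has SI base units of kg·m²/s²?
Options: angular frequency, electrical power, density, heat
Checking the SI base units of each option:
  angular frequency (ω = 2πf): 1/s  ✗
  electrical power (P = IV): kg·m²/s³  ✗
  density (ρ = m/V): kg/m³  ✗
  heat (Q = mcΔT): kg·m²/s²  ✓ matches

Only heat has units kg·m²/s².

Answer: heat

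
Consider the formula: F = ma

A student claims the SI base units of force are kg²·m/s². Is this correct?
Units of each symbol in F = ma:
  m (mass): kg
  a (acceleration): m/s²

Multiplying the contributions: [kg] · [m/s²]
Adding exponents of each base unit: kg: 1, m: 1, s: -2
SI base units of force: kg·m/s²

The claimed units kg²·m/s² (exponents kg: 2, m: 1, s: -2) do not match the derived units kg·m/s² (exponents kg: 1, m: 1, s: -2), so the claim is incorrect.

Answer: No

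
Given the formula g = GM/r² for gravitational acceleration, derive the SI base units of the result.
Units of each symbol in g = GM/r²:
  G (gravitational constant): m³/(kg·s²)
  M (mass): kg
  r (distance): m  → to the power 2 in the denominator, contributes 1/m²

Multiplying the contributions: [m³/(kg·s²)] · [kg] · [1/m²]
Adding exponents of each base unit: m: 1, s: -2
SI base units of gravitational acceleration: m/s²

Answer: m/s²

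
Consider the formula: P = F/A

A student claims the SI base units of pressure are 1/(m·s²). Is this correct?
Units of each symbol in P = F/A:
  F (force): kg·m/s²
  A (area): m²  → in the denominator, contributes 1/m²

Multiplying the contributions: [kg·m/s²] · [1/m²]
Adding exponents of each base unit: kg: 1, m: -1, s: -2
SI base units of pressure: kg/(m·s²)

The claimed units 1/(m·s²) (exponents m: -1, s: -2) do not match the derived units kg/(m·s²) (exponents kg: 1, m: -1, s: -2), so the claim is incorrect.

Answer: No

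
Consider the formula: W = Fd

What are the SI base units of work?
Units of each symbol in W = Fd:
  F (force): kg·m/s²
  d (displacement): m

Multiplying the contributions: [kg·m/s²] · [m]
Adding exponents of each base unit: kg: 1, m: 2, s: -2
SI base units of work: kg·m²/s²

Answer: kg·m²/s²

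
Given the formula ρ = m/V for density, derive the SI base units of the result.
Units of each symbol in ρ = m/V:
  m (mass): kg
  V (volume): m³  → in the denominator, contributes 1/m³

Multiplying the contributions: [kg] · [1/m³]
Adding exponents of each base unit: kg: 1, m: -3
SI base units of density: kg/m³

Answer: kg/m³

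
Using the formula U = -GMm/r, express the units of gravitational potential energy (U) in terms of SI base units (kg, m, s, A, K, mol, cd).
Units of each symbol in U = -GMm/r:
  G (gravitational constant): m³/(kg·s²)
  M (mass): kg
  m (mass): kg
  r (distance): m  → in the denominator, contributes 1/m
  The minus sign does not affect the units.

Multiplying the contributions: [m³/(kg·s²)] · [kg] · [kg] · [1/m]
Adding exponents of each base unit: kg: 1, m: 2, s: -2
SI base units of gravitational potential energy: kg·m²/s²

Answer: kg·m²/s²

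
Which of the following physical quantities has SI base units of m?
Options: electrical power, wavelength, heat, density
Checking the SI base units of each option:
  electrical power (P = IV): kg·m²/s³  ✗
  wavelength (λ = v/f): m  ✓ matches
  heat (Q = mcΔT): kg·m²/s²  ✗
  density (ρ = m/V): kg/m³  ✗

Only wavelength has units m.

Answer: wavelength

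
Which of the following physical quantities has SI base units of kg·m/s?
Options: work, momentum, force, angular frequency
Checking the SI base units of each option:
  work (W = Fd): kg·m²/s²  ✗
  momentum (p = mv): kg·m/s  ✓ matches
  force (F = ma): kg·m/s²  ✗
  angular frequency (ω = 2πf): 1/s  ✗

Only momentum has units kg·m/s.

Answer: momentum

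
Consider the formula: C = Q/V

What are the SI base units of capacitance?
Units of each symbol in C = Q/V:
  Q (charge, in coulombs): s·A
  V (voltage, in volts): kg·m²/(s³·A)  → in the denominator, contributes s³·A/(kg·m²)

Multiplying the contributions: [s·A] · [s³·A/(kg·m²)]
Adding exponents of each base unit: kg: -1, m: -2, s: 4, A: 2
SI base units of capacitance: s⁴·A²/(kg·m²)

Answer: s⁴·A²/(kg·m²)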